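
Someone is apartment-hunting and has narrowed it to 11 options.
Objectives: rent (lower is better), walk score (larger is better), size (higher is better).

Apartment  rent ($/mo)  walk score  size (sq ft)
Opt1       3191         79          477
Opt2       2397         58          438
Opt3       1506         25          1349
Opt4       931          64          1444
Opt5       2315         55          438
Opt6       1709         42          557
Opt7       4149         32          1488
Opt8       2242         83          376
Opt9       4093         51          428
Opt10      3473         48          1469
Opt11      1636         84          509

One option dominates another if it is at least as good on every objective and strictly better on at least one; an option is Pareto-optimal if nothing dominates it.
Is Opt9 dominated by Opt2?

Yes

Opt2 vs Opt9: rent 2397≤4093, walk score 58≥51, size 438≥428 — Opt2 is at least as good on every objective with at least one strict improvement.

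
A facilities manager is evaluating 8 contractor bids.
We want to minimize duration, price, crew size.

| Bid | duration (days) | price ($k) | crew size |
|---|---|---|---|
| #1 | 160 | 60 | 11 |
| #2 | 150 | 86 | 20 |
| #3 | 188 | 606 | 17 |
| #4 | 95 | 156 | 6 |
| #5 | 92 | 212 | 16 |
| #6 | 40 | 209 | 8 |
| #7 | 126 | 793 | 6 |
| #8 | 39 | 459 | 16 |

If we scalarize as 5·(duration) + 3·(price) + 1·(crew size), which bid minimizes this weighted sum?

#6

#1: 5·160 + 3·60 + 1·11 = 991
#2: 5·150 + 3·86 + 1·20 = 1028
#3: 5·188 + 3·606 + 1·17 = 2775
#4: 5·95 + 3·156 + 1·6 = 949
#5: 5·92 + 3·212 + 1·16 = 1112
#6: 5·40 + 3·209 + 1·8 = 835
#7: 5·126 + 3·793 + 1·6 = 3015
#8: 5·39 + 3·459 + 1·16 = 1588
Lowest: #6 at 835.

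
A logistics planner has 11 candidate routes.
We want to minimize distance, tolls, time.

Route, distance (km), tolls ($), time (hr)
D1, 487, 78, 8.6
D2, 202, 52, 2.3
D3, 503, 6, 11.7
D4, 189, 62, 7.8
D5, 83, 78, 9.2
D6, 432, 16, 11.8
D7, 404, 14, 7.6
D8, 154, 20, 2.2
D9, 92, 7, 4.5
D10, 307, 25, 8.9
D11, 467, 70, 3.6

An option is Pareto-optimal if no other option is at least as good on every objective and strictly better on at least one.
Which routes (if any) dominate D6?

D7: distance 404≤432, tolls 14≤16, time 7.6≤11.8 — dominates D6.
D9: distance 92≤432, tolls 7≤16, time 4.5≤11.8 — dominates D6.
Others (D1, D2, D3, D4, D5, D8, D10, D11) are each worse than D6 on at least one objective.

D7, D9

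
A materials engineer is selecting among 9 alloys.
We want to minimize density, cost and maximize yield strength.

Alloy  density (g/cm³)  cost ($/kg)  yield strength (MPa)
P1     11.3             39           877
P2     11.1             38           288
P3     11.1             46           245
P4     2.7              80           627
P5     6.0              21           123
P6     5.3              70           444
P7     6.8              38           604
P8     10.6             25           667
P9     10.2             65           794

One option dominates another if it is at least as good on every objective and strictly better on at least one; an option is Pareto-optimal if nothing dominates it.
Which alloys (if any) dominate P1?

P2: worse on yield strength (288 vs 877).
P3: worse on cost (46 vs 39).
P4: worse on cost (80 vs 39).
P5: worse on yield strength (123 vs 877).
P6: worse on cost (70 vs 39).
P7: worse on yield strength (604 vs 877).
P8: worse on yield strength (667 vs 877).
P9: worse on cost (65 vs 39).
No option dominates P1.

none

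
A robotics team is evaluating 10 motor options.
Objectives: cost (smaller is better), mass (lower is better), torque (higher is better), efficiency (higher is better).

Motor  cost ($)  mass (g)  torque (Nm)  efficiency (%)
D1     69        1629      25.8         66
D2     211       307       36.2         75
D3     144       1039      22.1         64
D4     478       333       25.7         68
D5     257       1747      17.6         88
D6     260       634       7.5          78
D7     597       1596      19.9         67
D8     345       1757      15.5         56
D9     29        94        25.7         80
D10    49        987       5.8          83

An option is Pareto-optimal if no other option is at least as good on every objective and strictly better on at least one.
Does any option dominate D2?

No

D1: worse on mass (1629 vs 307).
D3: worse on mass (1039 vs 307).
D4: worse on cost (478 vs 211).
D5: worse on cost (257 vs 211).
D6: worse on cost (260 vs 211).
D7: worse on cost (597 vs 211).
D8: worse on cost (345 vs 211).
D9: worse on torque (25.7 vs 36.2).
D10: worse on mass (987 vs 307).
No option is at least as good as D2 on every objective and strictly better on one.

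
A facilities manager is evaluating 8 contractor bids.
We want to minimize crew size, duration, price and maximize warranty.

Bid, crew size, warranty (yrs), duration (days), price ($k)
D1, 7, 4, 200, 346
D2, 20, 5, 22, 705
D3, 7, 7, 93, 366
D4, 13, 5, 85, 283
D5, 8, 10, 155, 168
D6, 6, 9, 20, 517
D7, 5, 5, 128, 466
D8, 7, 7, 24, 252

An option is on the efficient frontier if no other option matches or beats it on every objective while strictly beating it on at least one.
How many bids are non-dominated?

4

D1: dominated by D8 (crew size 7≤7, warranty 7≥4, duration 24≤200, price 252≤346).
D2: dominated by D6 (crew size 6≤20, warranty 9≥5, duration 20≤22, price 517≤705).
D3: dominated by D8 (crew size 7≤7, warranty 7≥7, duration 24≤93, price 252≤366).
D4: dominated by D8 (crew size 7≤13, warranty 7≥5, duration 24≤85, price 252≤283).
D5: not dominated (best warranty).
D6: not dominated (best duration).
D7: not dominated (best crew size).
D8: not dominated.
Pareto-optimal: D5, D6, D7, D8 → 4.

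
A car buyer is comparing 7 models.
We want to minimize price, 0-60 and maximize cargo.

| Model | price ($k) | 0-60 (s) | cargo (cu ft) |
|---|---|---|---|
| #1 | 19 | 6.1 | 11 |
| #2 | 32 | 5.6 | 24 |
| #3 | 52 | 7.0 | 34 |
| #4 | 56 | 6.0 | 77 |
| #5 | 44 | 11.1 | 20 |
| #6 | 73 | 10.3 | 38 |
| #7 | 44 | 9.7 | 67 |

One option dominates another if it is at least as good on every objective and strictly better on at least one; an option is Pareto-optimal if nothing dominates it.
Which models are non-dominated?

#1: not dominated (best price).
#2: not dominated (best 0-60).
#3: not dominated.
#4: not dominated (best cargo).
#5: dominated by #2 (price 32≤44, 0-60 5.6≤11.1, cargo 24≥20).
#6: dominated by #4 (price 56≤73, 0-60 6.0≤10.3, cargo 77≥38).
#7: not dominated.

#1, #2, #3, #4, #7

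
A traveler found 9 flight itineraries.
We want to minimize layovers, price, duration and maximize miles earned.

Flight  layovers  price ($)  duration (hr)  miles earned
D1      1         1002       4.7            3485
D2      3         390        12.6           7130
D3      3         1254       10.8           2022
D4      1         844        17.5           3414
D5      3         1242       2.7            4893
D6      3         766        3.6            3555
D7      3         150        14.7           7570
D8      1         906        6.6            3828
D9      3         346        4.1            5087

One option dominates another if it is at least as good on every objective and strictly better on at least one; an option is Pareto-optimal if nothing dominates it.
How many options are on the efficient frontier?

D1: not dominated.
D2: not dominated.
D3: dominated by D1 (layovers 1≤3, price 1002≤1254, duration 4.7≤10.8, miles earned 3485≥2022).
D4: not dominated.
D5: not dominated (best duration).
D6: not dominated.
D7: not dominated (best price).
D8: not dominated.
D9: not dominated.
Pareto-optimal: D1, D2, D4, D5, D6, D7, D8, D9 → 8.

8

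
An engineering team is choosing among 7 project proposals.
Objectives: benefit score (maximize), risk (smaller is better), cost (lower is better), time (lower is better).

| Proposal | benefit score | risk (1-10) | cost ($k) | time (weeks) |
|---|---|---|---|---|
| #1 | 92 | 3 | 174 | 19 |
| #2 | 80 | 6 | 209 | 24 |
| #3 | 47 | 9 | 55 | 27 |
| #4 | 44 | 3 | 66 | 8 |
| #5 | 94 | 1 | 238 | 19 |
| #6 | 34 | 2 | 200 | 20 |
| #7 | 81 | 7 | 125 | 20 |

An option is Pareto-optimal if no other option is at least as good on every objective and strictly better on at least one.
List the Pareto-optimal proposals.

#1: not dominated.
#2: dominated by #1 (benefit score 92≥80, risk 3≤6, cost 174≤209, time 19≤24).
#3: not dominated (best cost).
#4: not dominated (best time).
#5: not dominated (best benefit score).
#6: not dominated.
#7: not dominated.

#1, #3, #4, #5, #6, #7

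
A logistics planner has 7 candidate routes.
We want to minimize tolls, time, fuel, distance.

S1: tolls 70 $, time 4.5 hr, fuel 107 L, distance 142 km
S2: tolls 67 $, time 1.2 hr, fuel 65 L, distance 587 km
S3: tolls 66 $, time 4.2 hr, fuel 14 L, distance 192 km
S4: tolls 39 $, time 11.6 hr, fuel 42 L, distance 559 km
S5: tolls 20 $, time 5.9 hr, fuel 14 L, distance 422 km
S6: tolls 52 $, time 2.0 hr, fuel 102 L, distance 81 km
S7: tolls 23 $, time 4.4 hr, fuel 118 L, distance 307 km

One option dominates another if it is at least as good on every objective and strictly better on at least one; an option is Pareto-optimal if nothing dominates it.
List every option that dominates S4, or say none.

S5: tolls 20≤39, time 5.9≤11.6, fuel 14≤42, distance 422≤559 — dominates S4.
Others (S1, S2, S3, S6, S7) are each worse than S4 on at least one objective.

S5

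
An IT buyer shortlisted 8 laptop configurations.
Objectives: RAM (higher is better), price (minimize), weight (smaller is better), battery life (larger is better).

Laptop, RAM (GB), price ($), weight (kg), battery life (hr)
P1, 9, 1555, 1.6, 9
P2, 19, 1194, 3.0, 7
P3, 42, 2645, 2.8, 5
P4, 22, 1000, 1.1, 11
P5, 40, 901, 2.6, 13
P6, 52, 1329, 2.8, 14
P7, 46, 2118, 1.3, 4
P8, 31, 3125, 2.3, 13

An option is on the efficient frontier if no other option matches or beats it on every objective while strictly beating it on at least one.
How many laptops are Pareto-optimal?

5

P1: dominated by P4 (RAM 22≥9, price 1000≤1555, weight 1.1≤1.6, battery life 11≥9).
P2: dominated by P4 (RAM 22≥19, price 1000≤1194, weight 1.1≤3.0, battery life 11≥7).
P3: dominated by P6 (RAM 52≥42, price 1329≤2645, weight 2.8≤2.8, battery life 14≥5).
P4: not dominated (best weight).
P5: not dominated (best price).
P6: not dominated (best RAM).
P7: not dominated.
P8: not dominated.
Pareto-optimal: P4, P5, P6, P7, P8 → 5.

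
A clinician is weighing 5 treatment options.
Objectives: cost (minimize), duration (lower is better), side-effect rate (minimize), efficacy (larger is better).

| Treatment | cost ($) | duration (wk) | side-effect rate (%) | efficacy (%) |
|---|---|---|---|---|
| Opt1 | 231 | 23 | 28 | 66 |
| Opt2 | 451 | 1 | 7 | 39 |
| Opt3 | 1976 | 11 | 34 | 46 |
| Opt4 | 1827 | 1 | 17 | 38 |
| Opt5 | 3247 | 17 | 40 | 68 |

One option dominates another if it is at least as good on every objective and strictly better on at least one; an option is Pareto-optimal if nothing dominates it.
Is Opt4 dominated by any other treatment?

Yes

Opt2 vs Opt4: cost 451≤1827, duration 1≤1, side-effect rate 7≤17, efficacy 39≥38 — Opt2 is at least as good on every objective and strictly better on at least one, so Opt2 dominates Opt4.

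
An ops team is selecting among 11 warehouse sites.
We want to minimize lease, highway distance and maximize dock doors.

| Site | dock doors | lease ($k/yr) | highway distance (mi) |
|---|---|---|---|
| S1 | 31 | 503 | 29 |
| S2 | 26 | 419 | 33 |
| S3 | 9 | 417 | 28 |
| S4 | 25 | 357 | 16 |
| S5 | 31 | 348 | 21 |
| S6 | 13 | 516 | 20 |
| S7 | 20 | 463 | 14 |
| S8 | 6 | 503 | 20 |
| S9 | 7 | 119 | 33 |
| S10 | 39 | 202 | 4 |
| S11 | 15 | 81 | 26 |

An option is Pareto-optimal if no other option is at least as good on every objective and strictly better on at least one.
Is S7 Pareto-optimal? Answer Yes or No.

No

S10 vs S7: dock doors 39≥20, lease 202≤463, highway distance 4≤14 — S10 is at least as good on every objective and strictly better on at least one, so S10 dominates S7.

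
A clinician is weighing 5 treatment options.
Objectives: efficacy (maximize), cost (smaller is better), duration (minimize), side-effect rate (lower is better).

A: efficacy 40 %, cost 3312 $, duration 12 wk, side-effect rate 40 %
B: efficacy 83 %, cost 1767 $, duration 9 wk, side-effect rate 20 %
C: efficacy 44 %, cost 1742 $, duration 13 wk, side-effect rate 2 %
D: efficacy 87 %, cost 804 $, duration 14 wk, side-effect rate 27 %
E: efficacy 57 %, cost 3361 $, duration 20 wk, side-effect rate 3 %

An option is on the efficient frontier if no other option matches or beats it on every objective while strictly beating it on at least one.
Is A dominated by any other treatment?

B vs A: efficacy 83≥40, cost 1767≤3312, duration 9≤12, side-effect rate 20≤40 — B is at least as good on every objective and strictly better on at least one, so B dominates A.

Yes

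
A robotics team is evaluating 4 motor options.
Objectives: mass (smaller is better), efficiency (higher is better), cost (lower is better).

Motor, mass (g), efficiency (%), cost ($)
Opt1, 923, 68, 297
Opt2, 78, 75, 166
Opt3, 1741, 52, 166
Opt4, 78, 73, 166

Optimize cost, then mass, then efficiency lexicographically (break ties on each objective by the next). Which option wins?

Opt2

First minimize cost: best is 166, kept {Opt2, Opt3, Opt4}.
Then minimize mass: best is 78, kept {Opt2, Opt4}.
Then maximize efficiency: best is 75, kept {Opt2}.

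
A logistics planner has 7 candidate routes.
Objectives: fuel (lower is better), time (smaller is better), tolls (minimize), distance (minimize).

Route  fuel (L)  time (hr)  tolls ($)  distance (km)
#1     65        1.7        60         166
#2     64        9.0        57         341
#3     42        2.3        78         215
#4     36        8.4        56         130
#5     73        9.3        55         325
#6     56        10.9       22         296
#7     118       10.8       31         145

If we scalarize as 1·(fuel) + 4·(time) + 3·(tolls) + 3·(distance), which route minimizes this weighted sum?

#4

#1: 1·65 + 4·1.7 + 3·60 + 3·166 = 749.8
#2: 1·64 + 4·9.0 + 3·57 + 3·341 = 1294.0
#3: 1·42 + 4·2.3 + 3·78 + 3·215 = 930.2
#4: 1·36 + 4·8.4 + 3·56 + 3·130 = 627.6
#5: 1·73 + 4·9.3 + 3·55 + 3·325 = 1250.2
#6: 1·56 + 4·10.9 + 3·22 + 3·296 = 1053.6
#7: 1·118 + 4·10.8 + 3·31 + 3·145 = 689.2
Lowest: #4 at 627.6.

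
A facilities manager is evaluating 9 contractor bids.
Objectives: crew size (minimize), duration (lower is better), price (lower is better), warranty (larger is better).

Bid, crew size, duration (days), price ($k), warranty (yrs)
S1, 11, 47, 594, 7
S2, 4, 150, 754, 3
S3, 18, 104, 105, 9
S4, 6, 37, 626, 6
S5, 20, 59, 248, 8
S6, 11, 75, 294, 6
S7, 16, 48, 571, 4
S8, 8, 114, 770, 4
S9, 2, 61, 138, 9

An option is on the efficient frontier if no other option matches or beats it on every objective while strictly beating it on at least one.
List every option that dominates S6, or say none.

S9: crew size 2≤11, duration 61≤75, price 138≤294, warranty 9≥6 — dominates S6.
Others (S1, S2, S3, S4, S5, S7, S8) are each worse than S6 on at least one objective.

S9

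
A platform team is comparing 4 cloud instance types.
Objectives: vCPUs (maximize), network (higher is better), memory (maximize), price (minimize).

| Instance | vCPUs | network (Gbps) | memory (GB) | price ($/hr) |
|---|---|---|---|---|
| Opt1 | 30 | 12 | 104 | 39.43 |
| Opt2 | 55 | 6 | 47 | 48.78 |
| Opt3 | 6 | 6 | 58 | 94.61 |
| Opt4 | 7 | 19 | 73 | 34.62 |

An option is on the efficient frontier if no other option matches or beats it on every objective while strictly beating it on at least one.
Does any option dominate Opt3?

Yes

Opt1 vs Opt3: vCPUs 30≥6, network 12≥6, memory 104≥58, price 39.43≤94.61 — Opt1 is at least as good on every objective and strictly better on at least one, so Opt1 dominates Opt3.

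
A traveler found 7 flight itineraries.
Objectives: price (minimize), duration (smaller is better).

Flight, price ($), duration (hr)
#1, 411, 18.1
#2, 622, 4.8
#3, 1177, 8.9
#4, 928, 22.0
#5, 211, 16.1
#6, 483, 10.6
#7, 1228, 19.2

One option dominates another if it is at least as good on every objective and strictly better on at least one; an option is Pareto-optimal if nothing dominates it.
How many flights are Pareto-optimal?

3

#1: dominated by #5 (price 211≤411, duration 16.1≤18.1).
#2: not dominated (best duration).
#3: dominated by #2 (price 622≤1177, duration 4.8≤8.9).
#4: dominated by #1 (price 411≤928, duration 18.1≤22.0).
#5: not dominated (best price).
#6: not dominated.
#7: dominated by #1 (price 411≤1228, duration 18.1≤19.2).
Pareto-optimal: #2, #5, #6 → 3.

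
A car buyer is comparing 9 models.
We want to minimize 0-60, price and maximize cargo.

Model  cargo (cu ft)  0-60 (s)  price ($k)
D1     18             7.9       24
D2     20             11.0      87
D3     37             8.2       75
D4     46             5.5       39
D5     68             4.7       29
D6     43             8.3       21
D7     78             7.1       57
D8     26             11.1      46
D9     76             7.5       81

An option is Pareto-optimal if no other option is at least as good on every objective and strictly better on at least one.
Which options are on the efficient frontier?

D1: not dominated.
D2: dominated by D3 (cargo 37≥20, 0-60 8.2≤11.0, price 75≤87).
D3: dominated by D4 (cargo 46≥37, 0-60 5.5≤8.2, price 39≤75).
D4: dominated by D5 (cargo 68≥46, 0-60 4.7≤5.5, price 29≤39).
D5: not dominated (best 0-60).
D6: not dominated (best price).
D7: not dominated (best cargo).
D8: dominated by D4 (cargo 46≥26, 0-60 5.5≤11.1, price 39≤46).
D9: dominated by D7 (cargo 78≥76, 0-60 7.1≤7.5, price 57≤81).

D1, D5, D6, D7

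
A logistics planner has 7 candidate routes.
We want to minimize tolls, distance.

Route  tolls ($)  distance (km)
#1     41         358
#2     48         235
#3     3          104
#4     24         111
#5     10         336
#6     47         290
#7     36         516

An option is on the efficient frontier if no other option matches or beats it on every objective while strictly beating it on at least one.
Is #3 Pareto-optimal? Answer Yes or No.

#1: worse on tolls (41 vs 3).
#2: worse on tolls (48 vs 3).
#4: worse on tolls (24 vs 3).
#5: worse on tolls (10 vs 3).
#6: worse on tolls (47 vs 3).
#7: worse on tolls (36 vs 3).
No option is at least as good as #3 on every objective and strictly better on one.

Yes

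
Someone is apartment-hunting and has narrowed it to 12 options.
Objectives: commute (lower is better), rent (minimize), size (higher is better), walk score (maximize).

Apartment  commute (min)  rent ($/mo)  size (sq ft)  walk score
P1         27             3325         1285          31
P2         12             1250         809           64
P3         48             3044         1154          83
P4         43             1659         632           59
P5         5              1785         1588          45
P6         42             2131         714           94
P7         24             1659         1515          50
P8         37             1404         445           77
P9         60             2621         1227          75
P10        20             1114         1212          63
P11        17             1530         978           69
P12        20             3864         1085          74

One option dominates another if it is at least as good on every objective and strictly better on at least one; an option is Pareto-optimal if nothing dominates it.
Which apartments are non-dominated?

P2, P3, P5, P6, P7, P8, P9, P10, P11, P12

P1: dominated by P5 (commute 5≤27, rent 1785≤3325, size 1588≥1285, walk score 45≥31).
P2: not dominated.
P3: not dominated.
P4: dominated by P2 (commute 12≤43, rent 1250≤1659, size 809≥632, walk score 64≥59).
P5: not dominated (best commute).
P6: not dominated (best walk score).
P7: not dominated.
P8: not dominated.
P9: not dominated.
P10: not dominated (best rent).
P11: not dominated.
P12: not dominated.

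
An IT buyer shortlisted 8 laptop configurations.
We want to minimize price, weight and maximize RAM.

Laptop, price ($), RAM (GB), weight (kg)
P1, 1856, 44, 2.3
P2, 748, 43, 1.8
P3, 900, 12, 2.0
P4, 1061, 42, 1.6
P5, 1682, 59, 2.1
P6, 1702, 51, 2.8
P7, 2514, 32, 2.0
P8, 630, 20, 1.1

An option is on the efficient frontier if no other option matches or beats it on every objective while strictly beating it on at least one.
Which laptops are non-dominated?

P1: dominated by P5 (price 1682≤1856, RAM 59≥44, weight 2.1≤2.3).
P2: not dominated.
P3: dominated by P2 (price 748≤900, RAM 43≥12, weight 1.8≤2.0).
P4: not dominated.
P5: not dominated (best RAM).
P6: dominated by P5 (price 1682≤1702, RAM 59≥51, weight 2.1≤2.8).
P7: dominated by P2 (price 748≤2514, RAM 43≥32, weight 1.8≤2.0).
P8: not dominated (best price).

P2, P4, P5, P8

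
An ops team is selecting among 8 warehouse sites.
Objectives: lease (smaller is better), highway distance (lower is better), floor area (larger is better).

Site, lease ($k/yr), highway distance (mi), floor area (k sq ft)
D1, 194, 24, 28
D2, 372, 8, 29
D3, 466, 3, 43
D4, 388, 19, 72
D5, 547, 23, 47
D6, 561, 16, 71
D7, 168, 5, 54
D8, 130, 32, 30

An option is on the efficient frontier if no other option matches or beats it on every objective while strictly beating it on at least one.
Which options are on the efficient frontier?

D1: dominated by D7 (lease 168≤194, highway distance 5≤24, floor area 54≥28).
D2: dominated by D7 (lease 168≤372, highway distance 5≤8, floor area 54≥29).
D3: not dominated (best highway distance).
D4: not dominated (best floor area).
D5: dominated by D4 (lease 388≤547, highway distance 19≤23, floor area 72≥47).
D6: not dominated.
D7: not dominated.
D8: not dominated (best lease).

D3, D4, D6, D7, D8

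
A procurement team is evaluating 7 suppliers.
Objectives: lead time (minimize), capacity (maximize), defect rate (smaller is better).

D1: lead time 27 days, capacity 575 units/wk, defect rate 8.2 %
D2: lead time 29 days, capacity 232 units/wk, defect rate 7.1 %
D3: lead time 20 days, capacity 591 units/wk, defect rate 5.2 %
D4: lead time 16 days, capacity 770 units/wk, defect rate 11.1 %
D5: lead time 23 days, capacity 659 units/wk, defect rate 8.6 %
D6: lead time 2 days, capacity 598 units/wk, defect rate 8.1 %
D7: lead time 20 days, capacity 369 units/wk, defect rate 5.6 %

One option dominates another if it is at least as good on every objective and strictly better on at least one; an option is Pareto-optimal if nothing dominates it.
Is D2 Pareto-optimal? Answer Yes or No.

No

D3 vs D2: lead time 20≤29, capacity 591≥232, defect rate 5.2≤7.1 — D3 is at least as good on every objective and strictly better on at least one, so D3 dominates D2.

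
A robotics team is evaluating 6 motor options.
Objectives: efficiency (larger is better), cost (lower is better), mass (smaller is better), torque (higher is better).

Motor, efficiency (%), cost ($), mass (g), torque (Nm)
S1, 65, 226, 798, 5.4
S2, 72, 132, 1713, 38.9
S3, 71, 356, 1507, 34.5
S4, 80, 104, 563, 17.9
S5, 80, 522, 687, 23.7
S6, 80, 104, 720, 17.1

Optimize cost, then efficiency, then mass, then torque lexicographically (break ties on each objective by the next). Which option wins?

First minimize cost: best is 104, kept {S4, S6}.
Then maximize efficiency: best is 80, kept {S4, S6}.
Then minimize mass: best is 563, kept {S4}.

S4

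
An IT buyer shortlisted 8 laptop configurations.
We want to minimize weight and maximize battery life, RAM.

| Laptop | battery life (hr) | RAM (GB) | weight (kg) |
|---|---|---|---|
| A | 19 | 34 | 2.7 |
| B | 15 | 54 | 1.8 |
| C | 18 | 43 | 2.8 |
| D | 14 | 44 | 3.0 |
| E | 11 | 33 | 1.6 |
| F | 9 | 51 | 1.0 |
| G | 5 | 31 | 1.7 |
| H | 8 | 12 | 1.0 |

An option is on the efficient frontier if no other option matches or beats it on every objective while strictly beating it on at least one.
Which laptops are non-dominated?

A: not dominated (best battery life).
B: not dominated (best RAM).
C: not dominated.
D: dominated by B (battery life 15≥14, RAM 54≥44, weight 1.8≤3.0).
E: not dominated.
F: not dominated.
G: dominated by E (battery life 11≥5, RAM 33≥31, weight 1.6≤1.7).
H: dominated by F (battery life 9≥8, RAM 51≥12, weight 1.0≤1.0).

A, B, C, E, F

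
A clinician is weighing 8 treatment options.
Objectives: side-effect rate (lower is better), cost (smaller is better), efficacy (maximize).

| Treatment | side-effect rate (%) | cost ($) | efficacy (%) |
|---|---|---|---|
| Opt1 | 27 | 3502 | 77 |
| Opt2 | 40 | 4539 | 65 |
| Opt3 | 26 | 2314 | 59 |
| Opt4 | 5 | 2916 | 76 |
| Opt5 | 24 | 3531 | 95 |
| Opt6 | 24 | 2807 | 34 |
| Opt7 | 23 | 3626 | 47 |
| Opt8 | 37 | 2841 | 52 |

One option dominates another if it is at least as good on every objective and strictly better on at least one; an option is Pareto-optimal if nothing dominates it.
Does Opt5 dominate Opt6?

Opt5 vs Opt6: Opt5 is worse on cost (3531 vs 2807), so it does not dominate Opt6.

No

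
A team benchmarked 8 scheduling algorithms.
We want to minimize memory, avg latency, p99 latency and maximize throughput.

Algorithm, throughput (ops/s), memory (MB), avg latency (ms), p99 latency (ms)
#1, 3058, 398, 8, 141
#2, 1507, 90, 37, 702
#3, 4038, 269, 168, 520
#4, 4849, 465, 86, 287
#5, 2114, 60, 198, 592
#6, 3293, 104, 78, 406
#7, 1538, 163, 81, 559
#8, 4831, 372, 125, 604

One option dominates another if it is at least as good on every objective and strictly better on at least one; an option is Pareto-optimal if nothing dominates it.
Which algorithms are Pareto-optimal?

#1: not dominated (best avg latency).
#2: not dominated.
#3: not dominated.
#4: not dominated (best throughput).
#5: not dominated (best memory).
#6: not dominated.
#7: dominated by #6 (throughput 3293≥1538, memory 104≤163, avg latency 78≤81, p99 latency 406≤559).
#8: not dominated.

#1, #2, #3, #4, #5, #6, #8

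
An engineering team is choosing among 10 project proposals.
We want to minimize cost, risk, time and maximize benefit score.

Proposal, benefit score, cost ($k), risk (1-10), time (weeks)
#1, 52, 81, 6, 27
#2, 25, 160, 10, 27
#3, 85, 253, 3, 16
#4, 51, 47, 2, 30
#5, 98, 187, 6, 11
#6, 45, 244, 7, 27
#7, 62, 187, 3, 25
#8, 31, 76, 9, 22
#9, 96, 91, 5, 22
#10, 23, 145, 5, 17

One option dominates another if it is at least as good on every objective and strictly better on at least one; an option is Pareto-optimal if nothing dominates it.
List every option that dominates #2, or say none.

#1: benefit score 52≥25, cost 81≤160, risk 6≤10, time 27≤27 — dominates #2.
#8: benefit score 31≥25, cost 76≤160, risk 9≤10, time 22≤27 — dominates #2.
#9: benefit score 96≥25, cost 91≤160, risk 5≤10, time 22≤27 — dominates #2.
Others (#3, #4, #5, #6, #7, #10) are each worse than #2 on at least one objective.

#1, #8, #9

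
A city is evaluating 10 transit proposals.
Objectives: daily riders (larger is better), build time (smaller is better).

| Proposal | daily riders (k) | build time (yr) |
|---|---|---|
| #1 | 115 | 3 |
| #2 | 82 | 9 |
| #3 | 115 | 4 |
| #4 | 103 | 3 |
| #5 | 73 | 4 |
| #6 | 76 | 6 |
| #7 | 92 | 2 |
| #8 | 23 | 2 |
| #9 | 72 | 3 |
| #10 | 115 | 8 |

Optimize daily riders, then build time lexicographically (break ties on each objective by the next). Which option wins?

#1

First maximize daily riders: best is 115, kept {#1, #3, #10}.
Then minimize build time: best is 3, kept {#1}.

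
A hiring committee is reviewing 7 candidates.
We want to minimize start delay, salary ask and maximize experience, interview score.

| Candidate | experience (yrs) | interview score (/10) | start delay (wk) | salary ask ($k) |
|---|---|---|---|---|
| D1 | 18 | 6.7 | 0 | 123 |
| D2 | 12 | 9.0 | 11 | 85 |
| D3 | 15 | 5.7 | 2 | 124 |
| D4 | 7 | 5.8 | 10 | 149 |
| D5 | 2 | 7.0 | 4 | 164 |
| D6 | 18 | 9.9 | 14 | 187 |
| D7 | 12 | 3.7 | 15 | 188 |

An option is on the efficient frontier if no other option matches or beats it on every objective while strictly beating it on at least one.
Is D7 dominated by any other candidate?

D1 vs D7: experience 18≥12, interview score 6.7≥3.7, start delay 0≤15, salary ask 123≤188 — D1 is at least as good on every objective and strictly better on at least one, so D1 dominates D7.

Yes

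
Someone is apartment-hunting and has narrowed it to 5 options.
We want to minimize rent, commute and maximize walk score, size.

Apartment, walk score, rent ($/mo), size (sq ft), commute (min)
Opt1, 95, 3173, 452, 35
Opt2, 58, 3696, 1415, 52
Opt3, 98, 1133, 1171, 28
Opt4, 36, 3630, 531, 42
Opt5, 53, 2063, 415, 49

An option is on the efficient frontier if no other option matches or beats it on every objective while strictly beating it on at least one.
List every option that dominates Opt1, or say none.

Opt3

Opt3: walk score 98≥95, rent 1133≤3173, size 1171≥452, commute 28≤35 — dominates Opt1.
Others (Opt2, Opt4, Opt5) are each worse than Opt1 on at least one objective.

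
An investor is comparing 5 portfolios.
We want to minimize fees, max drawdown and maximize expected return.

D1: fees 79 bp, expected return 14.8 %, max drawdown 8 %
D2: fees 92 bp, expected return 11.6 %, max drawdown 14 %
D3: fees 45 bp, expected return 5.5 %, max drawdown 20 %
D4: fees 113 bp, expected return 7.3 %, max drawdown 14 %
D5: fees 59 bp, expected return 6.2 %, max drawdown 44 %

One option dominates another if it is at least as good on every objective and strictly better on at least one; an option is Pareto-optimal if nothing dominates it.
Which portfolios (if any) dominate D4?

D1, D2

D1: fees 79≤113, expected return 14.8≥7.3, max drawdown 8≤14 — dominates D4.
D2: fees 92≤113, expected return 11.6≥7.3, max drawdown 14≤14 — dominates D4.
Others (D3, D5) are each worse than D4 on at least one objective.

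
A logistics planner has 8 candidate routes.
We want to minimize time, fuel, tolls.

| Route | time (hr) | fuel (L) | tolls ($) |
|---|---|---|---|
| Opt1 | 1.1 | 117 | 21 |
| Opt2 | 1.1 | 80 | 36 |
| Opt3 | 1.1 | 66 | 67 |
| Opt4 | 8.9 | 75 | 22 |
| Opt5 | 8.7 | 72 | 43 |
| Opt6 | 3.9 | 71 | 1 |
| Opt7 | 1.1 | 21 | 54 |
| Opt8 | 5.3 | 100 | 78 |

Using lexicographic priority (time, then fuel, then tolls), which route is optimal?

Opt7

First minimize time: best is 1.1, kept {Opt1, Opt2, Opt3, Opt7}.
Then minimize fuel: best is 21, kept {Opt7}.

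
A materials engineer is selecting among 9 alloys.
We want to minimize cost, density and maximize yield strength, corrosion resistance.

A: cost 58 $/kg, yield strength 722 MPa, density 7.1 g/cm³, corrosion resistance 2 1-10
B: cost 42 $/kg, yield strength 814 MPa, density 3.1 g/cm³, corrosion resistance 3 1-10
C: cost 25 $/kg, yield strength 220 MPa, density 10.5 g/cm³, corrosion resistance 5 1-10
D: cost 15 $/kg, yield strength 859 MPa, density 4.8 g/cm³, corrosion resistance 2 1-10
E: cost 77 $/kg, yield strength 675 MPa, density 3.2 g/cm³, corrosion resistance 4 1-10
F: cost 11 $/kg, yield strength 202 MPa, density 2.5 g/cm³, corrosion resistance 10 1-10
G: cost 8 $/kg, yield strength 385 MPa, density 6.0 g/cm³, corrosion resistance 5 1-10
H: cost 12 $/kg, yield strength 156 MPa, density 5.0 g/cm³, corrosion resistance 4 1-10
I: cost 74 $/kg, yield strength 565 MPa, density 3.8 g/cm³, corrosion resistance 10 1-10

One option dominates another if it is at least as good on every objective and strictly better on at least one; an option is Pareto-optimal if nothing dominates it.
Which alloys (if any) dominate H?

F: cost 11≤12, yield strength 202≥156, density 2.5≤5.0, corrosion resistance 10≥4 — dominates H.
Others (A, B, C, D, E, G, I) are each worse than H on at least one objective.

F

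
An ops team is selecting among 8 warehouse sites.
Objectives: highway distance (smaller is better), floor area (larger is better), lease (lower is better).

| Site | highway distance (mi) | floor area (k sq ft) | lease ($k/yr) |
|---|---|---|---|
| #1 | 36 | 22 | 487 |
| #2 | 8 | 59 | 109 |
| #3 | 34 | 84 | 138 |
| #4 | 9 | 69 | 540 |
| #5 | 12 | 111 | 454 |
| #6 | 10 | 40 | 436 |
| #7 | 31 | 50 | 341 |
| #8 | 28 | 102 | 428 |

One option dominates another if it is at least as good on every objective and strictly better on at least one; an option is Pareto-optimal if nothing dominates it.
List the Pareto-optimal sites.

#2, #3, #4, #5, #8

#1: dominated by #2 (highway distance 8≤36, floor area 59≥22, lease 109≤487).
#2: not dominated (best highway distance).
#3: not dominated.
#4: not dominated.
#5: not dominated (best floor area).
#6: dominated by #2 (highway distance 8≤10, floor area 59≥40, lease 109≤436).
#7: dominated by #2 (highway distance 8≤31, floor area 59≥50, lease 109≤341).
#8: not dominated.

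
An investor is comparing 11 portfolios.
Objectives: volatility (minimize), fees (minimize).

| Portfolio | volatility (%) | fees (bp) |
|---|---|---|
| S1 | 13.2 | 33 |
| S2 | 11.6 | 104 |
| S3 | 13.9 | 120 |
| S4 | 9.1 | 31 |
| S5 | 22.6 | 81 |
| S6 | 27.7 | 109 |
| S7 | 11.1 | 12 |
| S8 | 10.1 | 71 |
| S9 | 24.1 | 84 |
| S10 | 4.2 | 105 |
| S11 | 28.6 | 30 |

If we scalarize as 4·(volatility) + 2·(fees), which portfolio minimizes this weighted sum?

S1: 4·13.2 + 2·33 = 118.8
S2: 4·11.6 + 2·104 = 254.4
S3: 4·13.9 + 2·120 = 295.6
S4: 4·9.1 + 2·31 = 98.4
S5: 4·22.6 + 2·81 = 252.4
S6: 4·27.7 + 2·109 = 328.8
S7: 4·11.1 + 2·12 = 68.4
S8: 4·10.1 + 2·71 = 182.4
S9: 4·24.1 + 2·84 = 264.4
S10: 4·4.2 + 2·105 = 226.8
S11: 4·28.6 + 2·30 = 174.4
Lowest: S7 at 68.4.

S7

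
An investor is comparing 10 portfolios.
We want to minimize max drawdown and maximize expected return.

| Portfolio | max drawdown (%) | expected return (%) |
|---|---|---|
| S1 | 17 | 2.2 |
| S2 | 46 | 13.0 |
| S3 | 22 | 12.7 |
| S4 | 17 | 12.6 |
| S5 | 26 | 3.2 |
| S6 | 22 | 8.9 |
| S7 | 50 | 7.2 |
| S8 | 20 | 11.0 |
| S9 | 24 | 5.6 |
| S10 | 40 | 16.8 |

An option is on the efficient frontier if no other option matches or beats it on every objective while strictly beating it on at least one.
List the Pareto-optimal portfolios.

S3, S4, S10

S1: dominated by S4 (max drawdown 17≤17, expected return 12.6≥2.2).
S2: dominated by S10 (max drawdown 40≤46, expected return 16.8≥13.0).
S3: not dominated.
S4: not dominated.
S5: dominated by S3 (max drawdown 22≤26, expected return 12.7≥3.2).
S6: dominated by S3 (max drawdown 22≤22, expected return 12.7≥8.9).
S7: dominated by S2 (max drawdown 46≤50, expected return 13.0≥7.2).
S8: dominated by S4 (max drawdown 17≤20, expected return 12.6≥11.0).
S9: dominated by S3 (max drawdown 22≤24, expected return 12.7≥5.6).
S10: not dominated (best expected return).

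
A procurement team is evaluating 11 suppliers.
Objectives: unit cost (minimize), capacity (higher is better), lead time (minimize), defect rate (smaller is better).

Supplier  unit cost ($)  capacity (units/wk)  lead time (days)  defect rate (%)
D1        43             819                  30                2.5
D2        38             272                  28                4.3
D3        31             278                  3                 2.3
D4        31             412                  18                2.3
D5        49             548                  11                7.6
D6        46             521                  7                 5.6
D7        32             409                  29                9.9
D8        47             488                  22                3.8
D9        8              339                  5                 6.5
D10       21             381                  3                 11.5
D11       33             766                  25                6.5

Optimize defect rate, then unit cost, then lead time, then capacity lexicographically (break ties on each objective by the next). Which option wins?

D3

First minimize defect rate: best is 2.3, kept {D3, D4}.
Then minimize unit cost: best is 31, kept {D3, D4}.
Then minimize lead time: best is 3, kept {D3}.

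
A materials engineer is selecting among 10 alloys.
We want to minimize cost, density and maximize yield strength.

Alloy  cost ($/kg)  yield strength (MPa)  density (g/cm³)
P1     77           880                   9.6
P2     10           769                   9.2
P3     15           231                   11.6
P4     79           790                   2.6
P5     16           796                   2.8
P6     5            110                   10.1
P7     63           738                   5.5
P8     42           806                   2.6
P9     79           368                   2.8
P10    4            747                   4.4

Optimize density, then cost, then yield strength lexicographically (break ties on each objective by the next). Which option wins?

First minimize density: best is 2.6, kept {P4, P8}.
Then minimize cost: best is 42, kept {P8}.

P8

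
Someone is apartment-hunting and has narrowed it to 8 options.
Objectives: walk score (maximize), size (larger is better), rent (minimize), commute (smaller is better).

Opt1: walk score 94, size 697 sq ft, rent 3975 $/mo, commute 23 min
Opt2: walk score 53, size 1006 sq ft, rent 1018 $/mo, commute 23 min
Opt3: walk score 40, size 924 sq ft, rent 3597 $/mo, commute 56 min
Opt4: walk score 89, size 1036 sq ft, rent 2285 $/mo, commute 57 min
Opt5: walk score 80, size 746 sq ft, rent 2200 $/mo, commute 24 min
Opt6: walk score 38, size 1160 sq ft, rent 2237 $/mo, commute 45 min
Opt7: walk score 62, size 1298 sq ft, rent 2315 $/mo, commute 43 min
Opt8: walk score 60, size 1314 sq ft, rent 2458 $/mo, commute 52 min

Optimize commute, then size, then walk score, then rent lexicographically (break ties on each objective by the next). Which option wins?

First minimize commute: best is 23, kept {Opt1, Opt2}.
Then maximize size: best is 1006, kept {Opt2}.

Opt2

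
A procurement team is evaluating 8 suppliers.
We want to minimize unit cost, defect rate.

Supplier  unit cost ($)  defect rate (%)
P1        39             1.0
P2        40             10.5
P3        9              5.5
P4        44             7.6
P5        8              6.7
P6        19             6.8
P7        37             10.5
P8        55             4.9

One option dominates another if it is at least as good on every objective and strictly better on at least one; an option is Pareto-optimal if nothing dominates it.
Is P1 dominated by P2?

No

P2 vs P1: P2 is worse on unit cost (40 vs 39), so it does not dominate P1.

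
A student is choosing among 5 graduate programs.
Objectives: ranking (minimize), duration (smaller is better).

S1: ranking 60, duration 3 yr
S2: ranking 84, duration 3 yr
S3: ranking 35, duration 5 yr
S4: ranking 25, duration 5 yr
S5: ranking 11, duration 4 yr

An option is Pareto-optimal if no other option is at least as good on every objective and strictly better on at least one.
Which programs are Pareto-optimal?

S1: not dominated.
S2: dominated by S1 (ranking 60≤84, duration 3≤3).
S3: dominated by S4 (ranking 25≤35, duration 5≤5).
S4: dominated by S5 (ranking 11≤25, duration 4≤5).
S5: not dominated (best ranking).

S1, S5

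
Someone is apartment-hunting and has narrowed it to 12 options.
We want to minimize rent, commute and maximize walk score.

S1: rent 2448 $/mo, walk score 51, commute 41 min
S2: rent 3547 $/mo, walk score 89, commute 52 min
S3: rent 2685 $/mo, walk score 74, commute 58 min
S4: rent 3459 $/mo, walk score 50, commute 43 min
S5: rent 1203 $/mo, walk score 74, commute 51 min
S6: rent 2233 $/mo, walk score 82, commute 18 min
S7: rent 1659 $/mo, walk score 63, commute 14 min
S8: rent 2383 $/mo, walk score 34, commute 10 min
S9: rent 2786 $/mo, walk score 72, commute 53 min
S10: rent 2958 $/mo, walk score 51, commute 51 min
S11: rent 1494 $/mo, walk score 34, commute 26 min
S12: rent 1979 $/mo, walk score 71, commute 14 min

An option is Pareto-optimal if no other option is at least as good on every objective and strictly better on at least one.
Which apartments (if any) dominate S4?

S1, S6, S7, S12

S1: rent 2448≤3459, walk score 51≥50, commute 41≤43 — dominates S4.
S6: rent 2233≤3459, walk score 82≥50, commute 18≤43 — dominates S4.
S7: rent 1659≤3459, walk score 63≥50, commute 14≤43 — dominates S4.
S12: rent 1979≤3459, walk score 71≥50, commute 14≤43 — dominates S4.
Others (S2, S3, S5, S8, S9, S10, S11) are each worse than S4 on at least one objective.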